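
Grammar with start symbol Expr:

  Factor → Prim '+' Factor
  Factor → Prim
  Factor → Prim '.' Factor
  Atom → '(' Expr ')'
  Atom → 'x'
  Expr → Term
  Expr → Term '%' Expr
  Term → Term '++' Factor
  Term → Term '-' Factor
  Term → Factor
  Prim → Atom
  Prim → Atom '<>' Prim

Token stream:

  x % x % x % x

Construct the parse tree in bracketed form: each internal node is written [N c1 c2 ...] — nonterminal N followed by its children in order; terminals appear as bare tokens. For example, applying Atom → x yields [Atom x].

Expr
Term % Expr
Factor % Expr
Prim % Expr
Atom % Expr
x % Expr
x % Term % Expr
x % Factor % Expr
x % Prim % Expr
x % Atom % Expr
x % x % Expr
x % x % Term % Expr
x % x % Factor % Expr
x % x % Prim % Expr
x % x % Atom % Expr
x % x % x % Expr
x % x % x % Term
x % x % x % Factor
x % x % x % Prim
x % x % x % Atom
x % x % x % x

[Expr [Term [Factor [Prim [Atom x]]]] % [Expr [Term [Factor [Prim [Atom x]]]] % [Expr [Term [Factor [Prim [Atom x]]]] % [Expr [Term [Factor [Prim [Atom x]]]]]]]]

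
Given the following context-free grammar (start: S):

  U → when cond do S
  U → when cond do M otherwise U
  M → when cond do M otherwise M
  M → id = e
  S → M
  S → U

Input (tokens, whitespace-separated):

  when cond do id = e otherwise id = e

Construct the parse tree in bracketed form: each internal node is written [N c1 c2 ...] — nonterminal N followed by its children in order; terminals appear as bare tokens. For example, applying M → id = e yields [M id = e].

S
M
when cond do M otherwise M
when cond do id = e otherwise M
when cond do id = e otherwise id = e

[S [M when cond do [M id = e] otherwise [M id = e]]]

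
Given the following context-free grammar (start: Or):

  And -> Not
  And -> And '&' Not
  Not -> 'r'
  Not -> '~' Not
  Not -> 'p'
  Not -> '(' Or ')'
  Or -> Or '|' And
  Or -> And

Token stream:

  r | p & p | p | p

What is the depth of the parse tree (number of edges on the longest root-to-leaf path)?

[Or [Or [Or [Or [And [Not r]]] | [And [And [Not p]] & [Not p]]] | [And [Not p]]] | [And [Not p]]]

6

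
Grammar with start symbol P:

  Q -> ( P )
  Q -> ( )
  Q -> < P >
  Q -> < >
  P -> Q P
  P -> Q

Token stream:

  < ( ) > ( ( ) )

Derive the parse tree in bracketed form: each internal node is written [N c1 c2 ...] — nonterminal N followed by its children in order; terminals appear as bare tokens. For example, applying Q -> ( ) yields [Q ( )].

[P [Q < [P [Q ( )]] >] [P [Q ( [P [Q ( )]] )]]]

P
Q P
< P > P
< Q > P
< ( ) > P
< ( ) > Q
< ( ) > ( P )
< ( ) > ( Q )
< ( ) > ( ( ) )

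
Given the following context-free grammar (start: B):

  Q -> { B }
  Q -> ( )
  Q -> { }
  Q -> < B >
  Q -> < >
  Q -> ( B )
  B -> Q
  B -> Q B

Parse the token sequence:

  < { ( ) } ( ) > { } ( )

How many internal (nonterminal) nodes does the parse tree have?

[B [Q < [B [Q { [B [Q ( )]] }] [B [Q ( )]]] >] [B [Q { }] [B [Q ( )]]]]

12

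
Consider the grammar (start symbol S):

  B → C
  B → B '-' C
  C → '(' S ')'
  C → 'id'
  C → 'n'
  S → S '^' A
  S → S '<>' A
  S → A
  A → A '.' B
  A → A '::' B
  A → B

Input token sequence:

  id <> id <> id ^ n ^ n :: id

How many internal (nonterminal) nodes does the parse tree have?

[S [S [S [S [S [A [B [C id]]]] <> [A [B [C id]]]] <> [A [B [C id]]]] ^ [A [B [C n]]]] ^ [A [A [B [C n]]] :: [B [C id]]]]

23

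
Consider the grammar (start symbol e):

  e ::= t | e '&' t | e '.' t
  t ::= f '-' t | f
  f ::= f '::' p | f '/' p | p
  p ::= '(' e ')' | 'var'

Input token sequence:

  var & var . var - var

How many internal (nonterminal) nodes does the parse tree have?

[e [e [e [t [f [p var]]]] & [t [f [p var]]]] . [t [f [p var]] - [t [f [p var]]]]]

15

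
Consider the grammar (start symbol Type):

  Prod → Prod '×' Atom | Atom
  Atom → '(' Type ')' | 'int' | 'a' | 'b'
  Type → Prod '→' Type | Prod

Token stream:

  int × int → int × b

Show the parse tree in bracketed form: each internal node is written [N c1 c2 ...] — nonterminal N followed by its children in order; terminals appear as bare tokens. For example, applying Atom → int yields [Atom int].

Type
Prod → Type
Prod × Atom → Type
Atom × Atom → Type
int × Atom → Type
int × int → Type
int × int → Prod
int × int → Prod × Atom
int × int → Atom × Atom
int × int → int × Atom
int × int → int × b

[Type [Prod [Prod [Atom int]] × [Atom int]] → [Type [Prod [Prod [Atom int]] × [Atom b]]]]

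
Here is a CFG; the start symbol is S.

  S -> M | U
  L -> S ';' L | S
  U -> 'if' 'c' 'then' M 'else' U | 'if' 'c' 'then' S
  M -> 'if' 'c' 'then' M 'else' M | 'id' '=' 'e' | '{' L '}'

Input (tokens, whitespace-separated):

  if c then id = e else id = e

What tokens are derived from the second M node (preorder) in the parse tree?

id = e

[S [M if c then [M id = e] else [M id = e]]]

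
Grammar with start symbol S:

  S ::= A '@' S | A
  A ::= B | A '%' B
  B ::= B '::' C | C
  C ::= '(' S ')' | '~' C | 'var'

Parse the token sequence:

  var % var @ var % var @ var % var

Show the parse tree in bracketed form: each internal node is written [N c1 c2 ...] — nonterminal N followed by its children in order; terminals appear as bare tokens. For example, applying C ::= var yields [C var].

S
A @ S
A % B @ S
B % B @ S
C % B @ S
var % B @ S
var % C @ S
var % var @ S
var % var @ A @ S
var % var @ A % B @ S
var % var @ B % B @ S
var % var @ C % B @ S
var % var @ var % B @ S
var % var @ var % C @ S
var % var @ var % var @ S
var % var @ var % var @ A
var % var @ var % var @ A % B
var % var @ var % var @ B % B
var % var @ var % var @ C % B
var % var @ var % var @ var % B
var % var @ var % var @ var % C
var % var @ var % var @ var % var

[S [A [A [B [C var]]] % [B [C var]]] @ [S [A [A [B [C var]]] % [B [C var]]] @ [S [A [A [B [C var]]] % [B [C var]]]]]]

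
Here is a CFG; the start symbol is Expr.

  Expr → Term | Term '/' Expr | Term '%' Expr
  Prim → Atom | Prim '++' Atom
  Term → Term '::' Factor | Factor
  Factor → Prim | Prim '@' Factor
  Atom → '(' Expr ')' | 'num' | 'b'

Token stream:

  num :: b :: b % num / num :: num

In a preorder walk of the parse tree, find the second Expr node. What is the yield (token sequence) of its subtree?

num / num :: num

[Expr [Term [Term [Term [Factor [Prim [Atom num]]]] :: [Factor [Prim [Atom b]]]] :: [Factor [Prim [Atom b]]]] % [Expr [Term [Factor [Prim [Atom num]]]] / [Expr [Term [Term [Factor [Prim [Atom num]]]] :: [Factor [Prim [Atom num]]]]]]]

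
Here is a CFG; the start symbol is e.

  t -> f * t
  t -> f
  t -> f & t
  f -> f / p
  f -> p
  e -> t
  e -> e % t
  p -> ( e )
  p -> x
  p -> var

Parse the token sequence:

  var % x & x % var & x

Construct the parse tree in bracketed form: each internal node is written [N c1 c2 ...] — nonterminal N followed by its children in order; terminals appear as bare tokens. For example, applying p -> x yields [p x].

e
e % t
e % t % t
t % t % t
f % t % t
p % t % t
var % t % t
var % f & t % t
var % p & t % t
var % x & t % t
var % x & f % t
var % x & p % t
var % x & x % t
var % x & x % f & t
var % x & x % p & t
var % x & x % var & t
var % x & x % var & f
var % x & x % var & p
var % x & x % var & x

[e [e [e [t [f [p var]]]] % [t [f [p x]] & [t [f [p x]]]]] % [t [f [p var]] & [t [f [p x]]]]]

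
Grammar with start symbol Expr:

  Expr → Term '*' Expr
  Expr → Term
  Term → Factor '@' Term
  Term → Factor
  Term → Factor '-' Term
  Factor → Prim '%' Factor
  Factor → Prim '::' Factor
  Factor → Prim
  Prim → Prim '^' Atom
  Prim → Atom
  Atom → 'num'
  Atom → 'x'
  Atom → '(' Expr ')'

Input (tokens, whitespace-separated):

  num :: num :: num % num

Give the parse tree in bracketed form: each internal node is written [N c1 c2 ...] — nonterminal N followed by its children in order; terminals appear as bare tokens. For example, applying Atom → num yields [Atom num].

[Expr [Term [Factor [Prim [Atom num]] :: [Factor [Prim [Atom num]] :: [Factor [Prim [Atom num]] % [Factor [Prim [Atom num]]]]]]]]

Expr
Term
Factor
Prim :: Factor
Atom :: Factor
num :: Factor
num :: Prim :: Factor
num :: Atom :: Factor
num :: num :: Factor
num :: num :: Prim % Factor
num :: num :: Atom % Factor
num :: num :: num % Factor
num :: num :: num % Prim
num :: num :: num % Atom
num :: num :: num % num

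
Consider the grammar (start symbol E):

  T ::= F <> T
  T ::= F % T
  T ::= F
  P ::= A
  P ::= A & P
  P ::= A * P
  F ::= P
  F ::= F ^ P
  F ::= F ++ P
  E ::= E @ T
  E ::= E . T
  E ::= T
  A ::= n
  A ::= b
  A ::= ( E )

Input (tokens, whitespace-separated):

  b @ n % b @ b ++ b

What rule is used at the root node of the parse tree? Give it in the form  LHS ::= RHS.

E ::= E @ T

[E [E [E [T [F [P [A b]]]]] @ [T [F [P [A n]]] % [T [F [P [A b]]]]]] @ [T [F [F [P [A b]]] ++ [P [A b]]]]]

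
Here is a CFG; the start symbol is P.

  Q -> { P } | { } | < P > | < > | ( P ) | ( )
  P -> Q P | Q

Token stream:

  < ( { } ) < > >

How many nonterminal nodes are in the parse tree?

[P [Q < [P [Q ( [P [Q { }]] )] [P [Q < >]]] >]]

8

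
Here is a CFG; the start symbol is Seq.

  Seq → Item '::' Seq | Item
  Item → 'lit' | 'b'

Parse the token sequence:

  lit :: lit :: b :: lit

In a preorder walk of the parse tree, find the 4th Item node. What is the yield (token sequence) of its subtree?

lit

[Seq [Item lit] :: [Seq [Item lit] :: [Seq [Item b] :: [Seq [Item lit]]]]]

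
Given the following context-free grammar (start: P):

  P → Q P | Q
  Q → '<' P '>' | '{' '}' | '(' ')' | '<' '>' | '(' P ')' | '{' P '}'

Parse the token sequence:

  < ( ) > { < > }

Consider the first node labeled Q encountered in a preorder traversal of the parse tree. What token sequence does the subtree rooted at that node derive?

[P [Q < [P [Q ( )]] >] [P [Q { [P [Q < >]] }]]]

< ( ) >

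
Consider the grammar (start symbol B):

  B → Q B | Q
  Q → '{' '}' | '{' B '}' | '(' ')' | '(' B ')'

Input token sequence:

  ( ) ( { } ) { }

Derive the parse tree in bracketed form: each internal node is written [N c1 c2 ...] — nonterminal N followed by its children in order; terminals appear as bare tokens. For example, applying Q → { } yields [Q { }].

B
Q B
( ) B
( ) Q B
( ) ( B ) B
( ) ( Q ) B
( ) ( { } ) B
( ) ( { } ) Q
( ) ( { } ) { }

[B [Q ( )] [B [Q ( [B [Q { }]] )] [B [Q { }]]]]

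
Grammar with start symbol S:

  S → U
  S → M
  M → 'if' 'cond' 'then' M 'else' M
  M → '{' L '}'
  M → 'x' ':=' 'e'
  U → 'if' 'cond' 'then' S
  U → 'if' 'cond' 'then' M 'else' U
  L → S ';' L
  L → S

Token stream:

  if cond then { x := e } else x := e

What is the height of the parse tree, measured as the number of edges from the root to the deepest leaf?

[S [M if cond then [M { [L [S [M x := e]]] }] else [M x := e]]]

6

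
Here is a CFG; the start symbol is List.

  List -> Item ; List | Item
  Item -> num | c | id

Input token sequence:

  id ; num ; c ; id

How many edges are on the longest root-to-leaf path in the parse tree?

[List [Item id] ; [List [Item num] ; [List [Item c] ; [List [Item id]]]]]

5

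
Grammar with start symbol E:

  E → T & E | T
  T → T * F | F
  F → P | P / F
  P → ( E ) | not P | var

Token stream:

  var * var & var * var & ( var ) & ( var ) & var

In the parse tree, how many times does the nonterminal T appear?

[E [T [T [F [P var]]] * [F [P var]]] & [E [T [T [F [P var]]] * [F [P var]]] & [E [T [F [P ( [E [T [F [P var]]]] )]]] & [E [T [F [P ( [E [T [F [P var]]]] )]]] & [E [T [F [P var]]]]]]]]

9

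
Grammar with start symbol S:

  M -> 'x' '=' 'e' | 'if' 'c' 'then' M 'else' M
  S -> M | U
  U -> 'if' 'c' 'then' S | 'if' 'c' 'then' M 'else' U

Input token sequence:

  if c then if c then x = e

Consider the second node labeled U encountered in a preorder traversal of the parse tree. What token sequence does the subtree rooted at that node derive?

if c then x = e

[S [U if c then [S [U if c then [S [M x = e]]]]]]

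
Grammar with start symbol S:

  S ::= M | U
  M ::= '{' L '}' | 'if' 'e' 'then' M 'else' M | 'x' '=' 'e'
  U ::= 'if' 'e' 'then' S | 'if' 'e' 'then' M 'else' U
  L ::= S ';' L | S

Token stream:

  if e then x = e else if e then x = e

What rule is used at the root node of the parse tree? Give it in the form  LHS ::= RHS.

S ::= U

[S [U if e then [M x = e] else [U if e then [S [M x = e]]]]]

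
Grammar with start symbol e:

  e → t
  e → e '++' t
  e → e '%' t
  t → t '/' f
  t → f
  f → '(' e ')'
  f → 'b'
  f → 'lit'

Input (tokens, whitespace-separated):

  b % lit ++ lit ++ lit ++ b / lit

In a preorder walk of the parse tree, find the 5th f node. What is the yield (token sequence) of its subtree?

[e [e [e [e [e [t [f b]]] % [t [f lit]]] ++ [t [f lit]]] ++ [t [f lit]]] ++ [t [t [f b]] / [f lit]]]

b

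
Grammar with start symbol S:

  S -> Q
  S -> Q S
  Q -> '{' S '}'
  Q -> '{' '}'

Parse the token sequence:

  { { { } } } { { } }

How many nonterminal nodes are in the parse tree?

10

[S [Q { [S [Q { [S [Q { }]] }]] }] [S [Q { [S [Q { }]] }]]]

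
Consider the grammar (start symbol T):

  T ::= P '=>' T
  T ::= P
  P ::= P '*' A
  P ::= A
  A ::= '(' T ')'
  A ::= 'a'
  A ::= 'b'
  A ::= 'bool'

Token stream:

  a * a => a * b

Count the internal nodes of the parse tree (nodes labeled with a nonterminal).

10

[T [P [P [A a]] * [A a]] => [T [P [P [A a]] * [A b]]]]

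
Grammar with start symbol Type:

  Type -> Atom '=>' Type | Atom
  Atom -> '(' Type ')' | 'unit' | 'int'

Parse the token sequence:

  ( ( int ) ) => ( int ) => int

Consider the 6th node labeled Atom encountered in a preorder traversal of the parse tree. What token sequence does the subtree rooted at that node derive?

[Type [Atom ( [Type [Atom ( [Type [Atom int]] )]] )] => [Type [Atom ( [Type [Atom int]] )] => [Type [Atom int]]]]

int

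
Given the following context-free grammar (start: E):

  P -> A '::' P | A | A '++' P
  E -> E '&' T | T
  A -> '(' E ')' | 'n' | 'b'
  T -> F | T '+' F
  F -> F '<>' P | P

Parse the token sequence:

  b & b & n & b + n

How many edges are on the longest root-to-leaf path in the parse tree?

8

[E [E [E [E [T [F [P [A b]]]]] & [T [F [P [A b]]]]] & [T [F [P [A n]]]]] & [T [T [F [P [A b]]]] + [F [P [A n]]]]]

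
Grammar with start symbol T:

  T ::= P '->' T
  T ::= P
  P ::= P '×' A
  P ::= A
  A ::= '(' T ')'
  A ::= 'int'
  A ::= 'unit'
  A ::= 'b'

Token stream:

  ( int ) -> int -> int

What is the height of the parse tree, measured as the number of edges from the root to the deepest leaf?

6

[T [P [A ( [T [P [A int]]] )]] -> [T [P [A int]] -> [T [P [A int]]]]]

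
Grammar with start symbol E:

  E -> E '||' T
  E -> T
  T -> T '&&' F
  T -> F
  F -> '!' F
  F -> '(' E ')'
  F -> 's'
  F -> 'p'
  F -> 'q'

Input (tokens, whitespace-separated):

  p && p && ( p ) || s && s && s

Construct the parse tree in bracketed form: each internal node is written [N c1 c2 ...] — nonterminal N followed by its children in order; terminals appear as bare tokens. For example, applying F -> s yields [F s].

[E [E [T [T [T [F p]] && [F p]] && [F ( [E [T [F p]]] )]]] || [T [T [T [F s]] && [F s]] && [F s]]]

E
E || T
T || T
T && F || T
T && F && F || T
F && F && F || T
p && F && F || T
p && p && F || T
p && p && ( E ) || T
p && p && ( T ) || T
p && p && ( F ) || T
p && p && ( p ) || T
p && p && ( p ) || T && F
p && p && ( p ) || T && F && F
p && p && ( p ) || F && F && F
p && p && ( p ) || s && F && F
p && p && ( p ) || s && s && F
p && p && ( p ) || s && s && s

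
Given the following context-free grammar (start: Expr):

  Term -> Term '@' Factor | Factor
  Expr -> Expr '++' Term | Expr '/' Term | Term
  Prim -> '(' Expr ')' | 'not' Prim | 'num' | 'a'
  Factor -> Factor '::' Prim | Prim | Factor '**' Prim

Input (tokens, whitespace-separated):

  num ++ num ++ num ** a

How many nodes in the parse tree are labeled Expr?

[Expr [Expr [Expr [Term [Factor [Prim num]]]] ++ [Term [Factor [Prim num]]]] ++ [Term [Factor [Factor [Prim num]] ** [Prim a]]]]

3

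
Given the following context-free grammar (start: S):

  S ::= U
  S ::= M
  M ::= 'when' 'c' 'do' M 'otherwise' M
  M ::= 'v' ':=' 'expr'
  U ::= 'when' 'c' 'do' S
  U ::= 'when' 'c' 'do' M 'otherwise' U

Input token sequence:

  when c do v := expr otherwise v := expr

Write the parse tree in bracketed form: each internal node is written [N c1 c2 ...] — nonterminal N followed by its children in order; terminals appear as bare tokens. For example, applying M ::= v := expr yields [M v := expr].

S
M
when c do M otherwise M
when c do v := expr otherwise M
when c do v := expr otherwise v := expr

[S [M when c do [M v := expr] otherwise [M v := expr]]]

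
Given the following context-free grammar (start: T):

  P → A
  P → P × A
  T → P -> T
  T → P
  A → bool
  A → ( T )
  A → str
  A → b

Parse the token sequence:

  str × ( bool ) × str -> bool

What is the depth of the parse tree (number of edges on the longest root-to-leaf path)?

[T [P [P [P [A str]] × [A ( [T [P [A bool]]] )]] × [A str]] -> [T [P [A bool]]]]

7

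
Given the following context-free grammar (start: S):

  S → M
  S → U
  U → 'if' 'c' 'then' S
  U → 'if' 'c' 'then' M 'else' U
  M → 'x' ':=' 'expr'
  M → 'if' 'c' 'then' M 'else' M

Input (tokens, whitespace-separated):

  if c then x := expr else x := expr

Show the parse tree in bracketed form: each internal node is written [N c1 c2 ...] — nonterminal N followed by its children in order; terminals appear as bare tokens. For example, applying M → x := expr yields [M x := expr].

S
M
if c then M else M
if c then x := expr else M
if c then x := expr else x := expr

[S [M if c then [M x := expr] else [M x := expr]]]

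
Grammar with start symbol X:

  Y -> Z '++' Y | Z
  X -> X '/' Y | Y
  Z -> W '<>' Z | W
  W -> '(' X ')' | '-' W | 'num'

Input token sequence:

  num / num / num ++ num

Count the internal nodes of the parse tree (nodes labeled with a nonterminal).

[X [X [X [Y [Z [W num]]]] / [Y [Z [W num]]]] / [Y [Z [W num]] ++ [Y [Z [W num]]]]]

15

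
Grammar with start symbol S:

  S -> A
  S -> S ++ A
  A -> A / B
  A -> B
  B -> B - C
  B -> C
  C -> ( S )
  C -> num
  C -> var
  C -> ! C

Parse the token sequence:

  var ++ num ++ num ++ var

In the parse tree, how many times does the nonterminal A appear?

4

[S [S [S [S [A [B [C var]]]] ++ [A [B [C num]]]] ++ [A [B [C num]]]] ++ [A [B [C var]]]]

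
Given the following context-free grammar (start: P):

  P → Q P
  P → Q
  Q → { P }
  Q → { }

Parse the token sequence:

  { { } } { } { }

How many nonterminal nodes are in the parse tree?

[P [Q { [P [Q { }]] }] [P [Q { }] [P [Q { }]]]]

8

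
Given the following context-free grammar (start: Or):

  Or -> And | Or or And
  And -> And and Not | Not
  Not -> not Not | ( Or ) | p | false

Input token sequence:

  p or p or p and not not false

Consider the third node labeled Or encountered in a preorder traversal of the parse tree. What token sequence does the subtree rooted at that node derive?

[Or [Or [Or [And [Not p]]] or [And [Not p]]] or [And [And [Not p]] and [Not not [Not not [Not false]]]]]

p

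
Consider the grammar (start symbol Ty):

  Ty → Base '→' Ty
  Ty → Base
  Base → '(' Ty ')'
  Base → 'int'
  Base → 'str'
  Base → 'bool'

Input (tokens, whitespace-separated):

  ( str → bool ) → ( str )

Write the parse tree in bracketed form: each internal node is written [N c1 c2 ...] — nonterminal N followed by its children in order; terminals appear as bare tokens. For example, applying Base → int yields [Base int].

[Ty [Base ( [Ty [Base str] → [Ty [Base bool]]] )] → [Ty [Base ( [Ty [Base str]] )]]]

Ty
Base → Ty
( Ty ) → Ty
( Base → Ty ) → Ty
( str → Ty ) → Ty
( str → Base ) → Ty
( str → bool ) → Ty
( str → bool ) → Base
( str → bool ) → ( Ty )
( str → bool ) → ( Base )
( str → bool ) → ( str )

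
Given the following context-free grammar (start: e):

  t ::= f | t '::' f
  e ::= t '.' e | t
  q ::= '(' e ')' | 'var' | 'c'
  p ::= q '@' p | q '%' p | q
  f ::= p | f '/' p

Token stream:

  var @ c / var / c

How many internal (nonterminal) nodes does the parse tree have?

13

[e [t [f [f [f [p [q var] @ [p [q c]]]] / [p [q var]]] / [p [q c]]]]]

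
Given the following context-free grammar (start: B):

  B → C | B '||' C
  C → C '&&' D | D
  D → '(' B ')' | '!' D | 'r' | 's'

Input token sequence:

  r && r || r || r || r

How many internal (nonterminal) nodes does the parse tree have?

14

[B [B [B [B [C [C [D r]] && [D r]]] || [C [D r]]] || [C [D r]]] || [C [D r]]]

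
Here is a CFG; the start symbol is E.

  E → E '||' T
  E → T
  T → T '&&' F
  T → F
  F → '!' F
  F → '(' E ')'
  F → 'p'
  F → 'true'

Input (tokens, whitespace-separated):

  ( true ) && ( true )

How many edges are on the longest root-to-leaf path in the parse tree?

7

[E [T [T [F ( [E [T [F true]]] )]] && [F ( [E [T [F true]]] )]]]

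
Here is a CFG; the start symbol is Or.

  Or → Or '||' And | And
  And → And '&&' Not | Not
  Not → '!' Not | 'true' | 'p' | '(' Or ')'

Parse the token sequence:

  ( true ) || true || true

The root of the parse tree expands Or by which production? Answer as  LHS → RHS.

Or → Or '||' And

[Or [Or [Or [And [Not ( [Or [And [Not true]]] )]]] || [And [Not true]]] || [And [Not true]]]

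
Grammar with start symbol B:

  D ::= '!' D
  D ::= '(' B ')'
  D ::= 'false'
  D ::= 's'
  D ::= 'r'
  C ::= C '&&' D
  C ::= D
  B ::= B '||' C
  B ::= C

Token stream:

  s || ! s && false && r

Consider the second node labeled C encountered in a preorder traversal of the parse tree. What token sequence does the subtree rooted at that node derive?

[B [B [C [D s]]] || [C [C [C [D ! [D s]]] && [D false]] && [D r]]]

! s && false && r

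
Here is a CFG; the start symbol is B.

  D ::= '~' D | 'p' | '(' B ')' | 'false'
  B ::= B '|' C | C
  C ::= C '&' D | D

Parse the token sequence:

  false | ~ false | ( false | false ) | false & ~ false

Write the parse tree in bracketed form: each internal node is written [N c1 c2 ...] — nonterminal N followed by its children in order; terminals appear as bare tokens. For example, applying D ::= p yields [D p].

B
B | C
B | C | C
B | C | C | C
C | C | C | C
D | C | C | C
false | C | C | C
false | D | C | C
false | ~ D | C | C
false | ~ false | C | C
false | ~ false | D | C
false | ~ false | ( B ) | C
false | ~ false | ( B | C ) | C
false | ~ false | ( C | C ) | C
false | ~ false | ( D | C ) | C
false | ~ false | ( false | C ) | C
false | ~ false | ( false | D ) | C
false | ~ false | ( false | false ) | C
false | ~ false | ( false | false ) | C & D
false | ~ false | ( false | false ) | D & D
false | ~ false | ( false | false ) | false & D
false | ~ false | ( false | false ) | false & ~ D
false | ~ false | ( false | false ) | false & ~ false

[B [B [B [B [C [D false]]] | [C [D ~ [D false]]]] | [C [D ( [B [B [C [D false]]] | [C [D false]]] )]]] | [C [C [D false]] & [D ~ [D false]]]]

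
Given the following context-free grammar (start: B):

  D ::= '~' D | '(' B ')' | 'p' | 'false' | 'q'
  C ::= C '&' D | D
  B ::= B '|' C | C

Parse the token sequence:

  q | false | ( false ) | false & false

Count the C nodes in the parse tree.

6

[B [B [B [B [C [D q]]] | [C [D false]]] | [C [D ( [B [C [D false]]] )]]] | [C [C [D false]] & [D false]]]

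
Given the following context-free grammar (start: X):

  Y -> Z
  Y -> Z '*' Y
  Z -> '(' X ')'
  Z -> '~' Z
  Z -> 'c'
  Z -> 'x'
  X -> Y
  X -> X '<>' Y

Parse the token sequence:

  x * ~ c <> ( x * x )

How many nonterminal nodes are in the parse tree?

14

[X [X [Y [Z x] * [Y [Z ~ [Z c]]]]] <> [Y [Z ( [X [Y [Z x] * [Y [Z x]]]] )]]]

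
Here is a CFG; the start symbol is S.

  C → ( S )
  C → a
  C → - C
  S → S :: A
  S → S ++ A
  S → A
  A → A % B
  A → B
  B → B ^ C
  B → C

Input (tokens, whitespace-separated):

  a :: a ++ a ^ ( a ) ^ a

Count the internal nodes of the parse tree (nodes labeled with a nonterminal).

[S [S [S [A [B [C a]]]] :: [A [B [C a]]]] ++ [A [B [B [B [C a]] ^ [C ( [S [A [B [C a]]]] )]] ^ [C a]]]]

20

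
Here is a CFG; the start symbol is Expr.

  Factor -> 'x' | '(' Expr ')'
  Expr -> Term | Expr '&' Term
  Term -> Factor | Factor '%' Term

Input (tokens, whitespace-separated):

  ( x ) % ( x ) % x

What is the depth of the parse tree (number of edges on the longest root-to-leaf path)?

7

[Expr [Term [Factor ( [Expr [Term [Factor x]]] )] % [Term [Factor ( [Expr [Term [Factor x]]] )] % [Term [Factor x]]]]]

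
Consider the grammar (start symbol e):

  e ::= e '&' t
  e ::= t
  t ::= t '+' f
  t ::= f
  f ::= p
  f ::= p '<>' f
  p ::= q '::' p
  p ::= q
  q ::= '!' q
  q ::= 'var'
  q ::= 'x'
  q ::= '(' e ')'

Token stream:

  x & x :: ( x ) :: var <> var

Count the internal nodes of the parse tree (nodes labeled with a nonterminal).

22

[e [e [t [f [p [q x]]]]] & [t [f [p [q x] :: [p [q ( [e [t [f [p [q x]]]]] )] :: [p [q var]]]] <> [f [p [q var]]]]]]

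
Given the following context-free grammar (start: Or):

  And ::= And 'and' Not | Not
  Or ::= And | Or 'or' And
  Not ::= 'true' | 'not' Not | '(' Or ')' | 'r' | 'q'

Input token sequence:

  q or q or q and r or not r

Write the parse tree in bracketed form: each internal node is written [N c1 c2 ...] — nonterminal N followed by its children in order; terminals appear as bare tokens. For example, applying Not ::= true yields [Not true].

[Or [Or [Or [Or [And [Not q]]] or [And [Not q]]] or [And [And [Not q]] and [Not r]]] or [And [Not not [Not r]]]]

Or
Or or And
Or or And or And
Or or And or And or And
And or And or And or And
Not or And or And or And
q or And or And or And
q or Not or And or And
q or q or And or And
q or q or And and Not or And
q or q or Not and Not or And
q or q or q and Not or And
q or q or q and r or And
q or q or q and r or Not
q or q or q and r or not Not
q or q or q and r or not r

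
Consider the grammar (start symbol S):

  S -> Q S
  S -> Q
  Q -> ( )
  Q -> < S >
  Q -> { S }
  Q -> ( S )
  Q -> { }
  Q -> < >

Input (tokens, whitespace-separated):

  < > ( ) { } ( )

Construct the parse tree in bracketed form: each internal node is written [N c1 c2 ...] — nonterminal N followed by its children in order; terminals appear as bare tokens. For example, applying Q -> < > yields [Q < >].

[S [Q < >] [S [Q ( )] [S [Q { }] [S [Q ( )]]]]]

S
Q S
< > S
< > Q S
< > ( ) S
< > ( ) Q S
< > ( ) { } S
< > ( ) { } Q
< > ( ) { } ( )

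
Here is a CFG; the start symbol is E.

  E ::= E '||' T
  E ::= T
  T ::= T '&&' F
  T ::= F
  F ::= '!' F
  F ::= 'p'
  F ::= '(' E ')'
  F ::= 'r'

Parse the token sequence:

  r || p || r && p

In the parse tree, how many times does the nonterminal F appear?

4

[E [E [E [T [F r]]] || [T [F p]]] || [T [T [F r]] && [F p]]]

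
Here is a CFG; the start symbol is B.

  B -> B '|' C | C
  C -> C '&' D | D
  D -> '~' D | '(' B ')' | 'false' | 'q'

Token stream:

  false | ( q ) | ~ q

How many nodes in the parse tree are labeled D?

[B [B [B [C [D false]]] | [C [D ( [B [C [D q]]] )]]] | [C [D ~ [D q]]]]

5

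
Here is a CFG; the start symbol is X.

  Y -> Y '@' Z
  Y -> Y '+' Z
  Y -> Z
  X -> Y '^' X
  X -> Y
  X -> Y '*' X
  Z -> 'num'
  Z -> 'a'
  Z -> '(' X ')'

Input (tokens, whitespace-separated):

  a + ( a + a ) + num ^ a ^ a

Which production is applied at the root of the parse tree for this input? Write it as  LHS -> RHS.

[X [Y [Y [Y [Z a]] + [Z ( [X [Y [Y [Z a]] + [Z a]]] )]] + [Z num]] ^ [X [Y [Z a]] ^ [X [Y [Z a]]]]]

X -> Y '^' X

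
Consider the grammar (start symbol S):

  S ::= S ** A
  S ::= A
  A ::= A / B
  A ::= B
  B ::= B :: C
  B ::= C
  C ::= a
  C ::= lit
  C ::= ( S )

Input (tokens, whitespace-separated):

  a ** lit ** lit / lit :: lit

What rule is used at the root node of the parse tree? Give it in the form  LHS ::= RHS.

[S [S [S [A [B [C a]]]] ** [A [B [C lit]]]] ** [A [A [B [C lit]]] / [B [B [C lit]] :: [C lit]]]]

S ::= S ** A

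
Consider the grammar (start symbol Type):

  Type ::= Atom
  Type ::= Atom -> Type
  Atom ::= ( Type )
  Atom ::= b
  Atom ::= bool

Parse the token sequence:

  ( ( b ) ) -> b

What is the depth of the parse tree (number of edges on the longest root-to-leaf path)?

[Type [Atom ( [Type [Atom ( [Type [Atom b]] )]] )] -> [Type [Atom b]]]

6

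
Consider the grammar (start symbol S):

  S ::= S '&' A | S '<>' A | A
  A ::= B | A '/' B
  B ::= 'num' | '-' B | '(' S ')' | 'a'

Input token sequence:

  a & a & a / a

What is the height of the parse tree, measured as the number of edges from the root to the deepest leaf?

[S [S [S [A [B a]]] & [A [B a]]] & [A [A [B a]] / [B a]]]

5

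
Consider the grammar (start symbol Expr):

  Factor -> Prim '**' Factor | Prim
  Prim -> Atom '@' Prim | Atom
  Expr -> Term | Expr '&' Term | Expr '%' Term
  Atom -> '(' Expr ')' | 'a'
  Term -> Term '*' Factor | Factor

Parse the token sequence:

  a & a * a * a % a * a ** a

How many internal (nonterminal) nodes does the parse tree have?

[Expr [Expr [Expr [Term [Factor [Prim [Atom a]]]]] & [Term [Term [Term [Factor [Prim [Atom a]]]] * [Factor [Prim [Atom a]]]] * [Factor [Prim [Atom a]]]]] % [Term [Term [Factor [Prim [Atom a]]]] * [Factor [Prim [Atom a]] ** [Factor [Prim [Atom a]]]]]]

30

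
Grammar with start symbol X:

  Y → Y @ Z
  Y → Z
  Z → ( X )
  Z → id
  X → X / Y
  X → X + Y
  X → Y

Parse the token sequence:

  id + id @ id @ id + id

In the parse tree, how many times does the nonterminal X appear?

3

[X [X [X [Y [Z id]]] + [Y [Y [Y [Z id]] @ [Z id]] @ [Z id]]] + [Y [Z id]]]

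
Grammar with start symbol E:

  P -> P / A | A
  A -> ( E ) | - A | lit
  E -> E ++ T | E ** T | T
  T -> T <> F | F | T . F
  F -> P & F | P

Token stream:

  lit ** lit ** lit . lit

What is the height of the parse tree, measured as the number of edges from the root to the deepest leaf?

[E [E [E [T [F [P [A lit]]]]] ** [T [F [P [A lit]]]]] ** [T [T [F [P [A lit]]]] . [F [P [A lit]]]]]

7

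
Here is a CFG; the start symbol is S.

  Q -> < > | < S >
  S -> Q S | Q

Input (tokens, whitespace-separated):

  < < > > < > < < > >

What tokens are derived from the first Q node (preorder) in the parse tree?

< < > >

[S [Q < [S [Q < >]] >] [S [Q < >] [S [Q < [S [Q < >]] >]]]]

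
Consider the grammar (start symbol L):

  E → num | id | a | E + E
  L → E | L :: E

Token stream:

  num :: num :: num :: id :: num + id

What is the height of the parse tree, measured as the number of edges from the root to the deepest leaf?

6

[L [L [L [L [L [E num]] :: [E num]] :: [E num]] :: [E id]] :: [E [E num] + [E id]]]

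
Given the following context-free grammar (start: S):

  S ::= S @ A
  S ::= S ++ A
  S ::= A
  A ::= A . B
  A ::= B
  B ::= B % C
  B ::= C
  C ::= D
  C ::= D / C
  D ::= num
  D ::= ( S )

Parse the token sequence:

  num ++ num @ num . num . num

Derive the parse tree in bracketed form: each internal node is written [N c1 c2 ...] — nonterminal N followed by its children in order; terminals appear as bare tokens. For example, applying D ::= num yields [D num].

S
S @ A
S ++ A @ A
A ++ A @ A
B ++ A @ A
C ++ A @ A
D ++ A @ A
num ++ A @ A
num ++ B @ A
num ++ C @ A
num ++ D @ A
num ++ num @ A
num ++ num @ A . B
num ++ num @ A . B . B
num ++ num @ B . B . B
num ++ num @ C . B . B
num ++ num @ D . B . B
num ++ num @ num . B . B
num ++ num @ num . C . B
num ++ num @ num . D . B
num ++ num @ num . num . B
num ++ num @ num . num . C
num ++ num @ num . num . D
num ++ num @ num . num . num

[S [S [S [A [B [C [D num]]]]] ++ [A [B [C [D num]]]]] @ [A [A [A [B [C [D num]]]] . [B [C [D num]]]] . [B [C [D num]]]]]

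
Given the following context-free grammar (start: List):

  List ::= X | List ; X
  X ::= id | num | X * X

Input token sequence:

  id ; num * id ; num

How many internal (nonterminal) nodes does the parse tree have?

[List [List [List [X id]] ; [X [X num] * [X id]]] ; [X num]]

8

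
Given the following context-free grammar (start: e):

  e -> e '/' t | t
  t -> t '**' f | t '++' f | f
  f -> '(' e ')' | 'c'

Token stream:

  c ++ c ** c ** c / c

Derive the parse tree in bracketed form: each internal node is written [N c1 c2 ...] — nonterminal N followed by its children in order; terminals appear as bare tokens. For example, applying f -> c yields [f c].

e
e / t
t / t
t ** f / t
t ** f ** f / t
t ++ f ** f ** f / t
f ++ f ** f ** f / t
c ++ f ** f ** f / t
c ++ c ** f ** f / t
c ++ c ** c ** f / t
c ++ c ** c ** c / t
c ++ c ** c ** c / f
c ++ c ** c ** c / c

[e [e [t [t [t [t [f c]] ++ [f c]] ** [f c]] ** [f c]]] / [t [f c]]]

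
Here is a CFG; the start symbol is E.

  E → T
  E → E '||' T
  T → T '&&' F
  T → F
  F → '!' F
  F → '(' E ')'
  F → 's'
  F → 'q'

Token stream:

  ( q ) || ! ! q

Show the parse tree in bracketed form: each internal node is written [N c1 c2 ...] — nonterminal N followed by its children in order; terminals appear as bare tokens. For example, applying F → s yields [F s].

E
E || T
T || T
F || T
( E ) || T
( T ) || T
( F ) || T
( q ) || T
( q ) || F
( q ) || ! F
( q ) || ! ! F
( q ) || ! ! q

[E [E [T [F ( [E [T [F q]]] )]]] || [T [F ! [F ! [F q]]]]]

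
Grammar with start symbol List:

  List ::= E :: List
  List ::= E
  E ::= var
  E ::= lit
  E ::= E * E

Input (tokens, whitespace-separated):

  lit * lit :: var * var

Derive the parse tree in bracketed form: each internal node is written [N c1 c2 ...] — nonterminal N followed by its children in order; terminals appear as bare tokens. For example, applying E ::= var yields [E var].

[List [E [E lit] * [E lit]] :: [List [E [E var] * [E var]]]]

List
E :: List
E * E :: List
lit * E :: List
lit * lit :: List
lit * lit :: E
lit * lit :: E * E
lit * lit :: var * E
lit * lit :: var * var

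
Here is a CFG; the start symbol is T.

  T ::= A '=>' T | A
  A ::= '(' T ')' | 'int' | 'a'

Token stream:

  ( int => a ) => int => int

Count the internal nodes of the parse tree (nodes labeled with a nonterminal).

10

[T [A ( [T [A int] => [T [A a]]] )] => [T [A int] => [T [A int]]]]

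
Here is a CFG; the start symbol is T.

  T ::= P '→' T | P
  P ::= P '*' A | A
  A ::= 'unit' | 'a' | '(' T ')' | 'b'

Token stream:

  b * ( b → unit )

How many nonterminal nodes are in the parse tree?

11

[T [P [P [A b]] * [A ( [T [P [A b]] → [T [P [A unit]]]] )]]]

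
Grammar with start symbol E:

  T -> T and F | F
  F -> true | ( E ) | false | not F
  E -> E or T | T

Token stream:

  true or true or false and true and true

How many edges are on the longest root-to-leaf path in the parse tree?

5

[E [E [E [T [F true]]] or [T [F true]]] or [T [T [T [F false]] and [F true]] and [F true]]]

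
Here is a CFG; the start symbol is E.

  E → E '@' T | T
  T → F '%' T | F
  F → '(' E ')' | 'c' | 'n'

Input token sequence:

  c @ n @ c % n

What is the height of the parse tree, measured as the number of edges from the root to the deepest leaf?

5

[E [E [E [T [F c]]] @ [T [F n]]] @ [T [F c] % [T [F n]]]]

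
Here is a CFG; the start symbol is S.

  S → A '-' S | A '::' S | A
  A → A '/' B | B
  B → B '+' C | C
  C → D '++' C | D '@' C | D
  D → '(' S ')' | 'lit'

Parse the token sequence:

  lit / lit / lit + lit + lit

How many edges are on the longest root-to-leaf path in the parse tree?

[S [A [A [A [B [C [D lit]]]] / [B [C [D lit]]]] / [B [B [B [C [D lit]]] + [C [D lit]]] + [C [D lit]]]]]

7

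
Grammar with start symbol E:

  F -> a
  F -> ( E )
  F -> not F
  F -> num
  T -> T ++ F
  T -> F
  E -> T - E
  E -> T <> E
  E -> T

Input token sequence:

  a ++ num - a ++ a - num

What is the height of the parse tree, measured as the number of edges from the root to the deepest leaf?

[E [T [T [F a]] ++ [F num]] - [E [T [T [F a]] ++ [F a]] - [E [T [F num]]]]]

5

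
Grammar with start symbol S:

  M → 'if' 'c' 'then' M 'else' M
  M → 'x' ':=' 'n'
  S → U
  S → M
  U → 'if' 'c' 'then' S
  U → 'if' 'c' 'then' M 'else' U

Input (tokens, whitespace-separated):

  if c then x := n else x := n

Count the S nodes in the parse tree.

[S [M if c then [M x := n] else [M x := n]]]

1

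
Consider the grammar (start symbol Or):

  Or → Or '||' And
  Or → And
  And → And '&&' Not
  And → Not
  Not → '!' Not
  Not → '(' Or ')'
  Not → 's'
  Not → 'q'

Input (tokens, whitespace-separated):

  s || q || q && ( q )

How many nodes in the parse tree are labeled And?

[Or [Or [Or [And [Not s]]] || [And [Not q]]] || [And [And [Not q]] && [Not ( [Or [And [Not q]]] )]]]

5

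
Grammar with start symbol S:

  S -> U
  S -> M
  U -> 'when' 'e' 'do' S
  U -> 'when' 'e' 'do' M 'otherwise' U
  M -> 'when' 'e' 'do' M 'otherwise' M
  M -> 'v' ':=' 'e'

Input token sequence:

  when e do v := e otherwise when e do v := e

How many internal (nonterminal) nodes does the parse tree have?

6

[S [U when e do [M v := e] otherwise [U when e do [S [M v := e]]]]]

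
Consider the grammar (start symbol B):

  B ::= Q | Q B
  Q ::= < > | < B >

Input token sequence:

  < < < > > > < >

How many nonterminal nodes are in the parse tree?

[B [Q < [B [Q < [B [Q < >]] >]] >] [B [Q < >]]]

8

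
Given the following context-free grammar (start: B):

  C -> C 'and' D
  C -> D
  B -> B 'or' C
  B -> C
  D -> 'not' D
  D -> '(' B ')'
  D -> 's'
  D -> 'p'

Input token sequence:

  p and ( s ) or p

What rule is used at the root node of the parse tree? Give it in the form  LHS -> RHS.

[B [B [C [C [D p]] and [D ( [B [C [D s]]] )]]] or [C [D p]]]

B -> B 'or' C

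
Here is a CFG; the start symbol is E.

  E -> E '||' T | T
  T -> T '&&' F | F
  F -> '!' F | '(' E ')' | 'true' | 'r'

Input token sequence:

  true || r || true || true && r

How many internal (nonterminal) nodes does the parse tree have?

14

[E [E [E [E [T [F true]]] || [T [F r]]] || [T [F true]]] || [T [T [F true]] && [F r]]]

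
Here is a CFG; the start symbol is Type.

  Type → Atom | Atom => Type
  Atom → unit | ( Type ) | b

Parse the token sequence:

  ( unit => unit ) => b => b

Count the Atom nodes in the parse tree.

[Type [Atom ( [Type [Atom unit] => [Type [Atom unit]]] )] => [Type [Atom b] => [Type [Atom b]]]]

5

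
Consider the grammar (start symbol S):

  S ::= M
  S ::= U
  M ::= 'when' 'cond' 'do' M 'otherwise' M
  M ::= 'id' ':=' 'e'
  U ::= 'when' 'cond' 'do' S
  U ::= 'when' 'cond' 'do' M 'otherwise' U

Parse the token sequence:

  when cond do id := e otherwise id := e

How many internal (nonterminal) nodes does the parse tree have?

4

[S [M when cond do [M id := e] otherwise [M id := e]]]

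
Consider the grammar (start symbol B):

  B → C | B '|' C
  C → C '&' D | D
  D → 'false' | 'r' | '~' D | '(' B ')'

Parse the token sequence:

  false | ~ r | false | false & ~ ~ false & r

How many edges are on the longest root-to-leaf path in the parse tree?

6

[B [B [B [B [C [D false]]] | [C [D ~ [D r]]]] | [C [D false]]] | [C [C [C [D false]] & [D ~ [D ~ [D false]]]] & [D r]]]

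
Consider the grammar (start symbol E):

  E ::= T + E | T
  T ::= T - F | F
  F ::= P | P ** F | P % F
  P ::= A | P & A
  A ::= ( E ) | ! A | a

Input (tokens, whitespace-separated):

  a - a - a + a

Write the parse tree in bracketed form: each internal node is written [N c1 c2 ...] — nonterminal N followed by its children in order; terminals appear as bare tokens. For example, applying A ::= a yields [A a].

[E [T [T [T [F [P [A a]]]] - [F [P [A a]]]] - [F [P [A a]]]] + [E [T [F [P [A a]]]]]]

E
T + E
T - F + E
T - F - F + E
F - F - F + E
P - F - F + E
A - F - F + E
a - F - F + E
a - P - F + E
a - A - F + E
a - a - F + E
a - a - P + E
a - a - A + E
a - a - a + E
a - a - a + T
a - a - a + F
a - a - a + P
a - a - a + A
a - a - a + a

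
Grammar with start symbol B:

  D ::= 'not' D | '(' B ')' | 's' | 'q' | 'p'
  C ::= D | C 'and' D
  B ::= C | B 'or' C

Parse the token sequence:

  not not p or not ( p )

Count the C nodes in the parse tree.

[B [B [C [D not [D not [D p]]]]] or [C [D not [D ( [B [C [D p]]] )]]]]

3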